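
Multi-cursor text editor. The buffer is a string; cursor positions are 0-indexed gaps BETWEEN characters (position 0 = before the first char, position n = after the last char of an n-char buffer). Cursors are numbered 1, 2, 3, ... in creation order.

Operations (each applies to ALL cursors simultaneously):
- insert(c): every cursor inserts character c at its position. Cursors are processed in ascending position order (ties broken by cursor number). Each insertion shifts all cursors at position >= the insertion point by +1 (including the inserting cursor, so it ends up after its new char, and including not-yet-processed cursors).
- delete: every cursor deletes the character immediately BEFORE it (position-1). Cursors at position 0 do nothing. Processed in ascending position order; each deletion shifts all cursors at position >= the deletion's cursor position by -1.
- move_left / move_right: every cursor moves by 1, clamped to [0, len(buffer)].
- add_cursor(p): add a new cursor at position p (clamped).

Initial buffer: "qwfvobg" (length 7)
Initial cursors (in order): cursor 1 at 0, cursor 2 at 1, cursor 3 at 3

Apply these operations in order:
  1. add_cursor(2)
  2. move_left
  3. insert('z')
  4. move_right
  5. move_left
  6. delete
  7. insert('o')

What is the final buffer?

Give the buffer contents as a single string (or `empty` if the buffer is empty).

After op 1 (add_cursor(2)): buffer="qwfvobg" (len 7), cursors c1@0 c2@1 c4@2 c3@3, authorship .......
After op 2 (move_left): buffer="qwfvobg" (len 7), cursors c1@0 c2@0 c4@1 c3@2, authorship .......
After op 3 (insert('z')): buffer="zzqzwzfvobg" (len 11), cursors c1@2 c2@2 c4@4 c3@6, authorship 12.4.3.....
After op 4 (move_right): buffer="zzqzwzfvobg" (len 11), cursors c1@3 c2@3 c4@5 c3@7, authorship 12.4.3.....
After op 5 (move_left): buffer="zzqzwzfvobg" (len 11), cursors c1@2 c2@2 c4@4 c3@6, authorship 12.4.3.....
After op 6 (delete): buffer="qwfvobg" (len 7), cursors c1@0 c2@0 c4@1 c3@2, authorship .......
After op 7 (insert('o')): buffer="ooqowofvobg" (len 11), cursors c1@2 c2@2 c4@4 c3@6, authorship 12.4.3.....

Answer: ooqowofvobg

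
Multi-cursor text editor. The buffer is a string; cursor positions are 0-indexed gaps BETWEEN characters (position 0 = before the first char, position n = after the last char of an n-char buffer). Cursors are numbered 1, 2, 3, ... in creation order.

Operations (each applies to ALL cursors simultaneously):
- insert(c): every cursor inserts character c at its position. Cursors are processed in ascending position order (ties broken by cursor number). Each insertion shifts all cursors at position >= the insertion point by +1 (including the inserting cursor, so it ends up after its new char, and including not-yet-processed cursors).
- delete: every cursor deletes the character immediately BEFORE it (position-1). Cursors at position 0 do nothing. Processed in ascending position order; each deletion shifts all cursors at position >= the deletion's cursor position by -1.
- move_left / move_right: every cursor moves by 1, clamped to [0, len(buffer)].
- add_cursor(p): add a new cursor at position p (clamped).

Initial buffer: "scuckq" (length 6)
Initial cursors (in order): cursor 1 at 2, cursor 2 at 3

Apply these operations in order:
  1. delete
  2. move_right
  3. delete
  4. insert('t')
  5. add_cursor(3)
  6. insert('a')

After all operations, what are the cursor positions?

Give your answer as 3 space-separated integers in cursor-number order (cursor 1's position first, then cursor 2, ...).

Answer: 4 4 6

Derivation:
After op 1 (delete): buffer="sckq" (len 4), cursors c1@1 c2@1, authorship ....
After op 2 (move_right): buffer="sckq" (len 4), cursors c1@2 c2@2, authorship ....
After op 3 (delete): buffer="kq" (len 2), cursors c1@0 c2@0, authorship ..
After op 4 (insert('t')): buffer="ttkq" (len 4), cursors c1@2 c2@2, authorship 12..
After op 5 (add_cursor(3)): buffer="ttkq" (len 4), cursors c1@2 c2@2 c3@3, authorship 12..
After op 6 (insert('a')): buffer="ttaakaq" (len 7), cursors c1@4 c2@4 c3@6, authorship 1212.3.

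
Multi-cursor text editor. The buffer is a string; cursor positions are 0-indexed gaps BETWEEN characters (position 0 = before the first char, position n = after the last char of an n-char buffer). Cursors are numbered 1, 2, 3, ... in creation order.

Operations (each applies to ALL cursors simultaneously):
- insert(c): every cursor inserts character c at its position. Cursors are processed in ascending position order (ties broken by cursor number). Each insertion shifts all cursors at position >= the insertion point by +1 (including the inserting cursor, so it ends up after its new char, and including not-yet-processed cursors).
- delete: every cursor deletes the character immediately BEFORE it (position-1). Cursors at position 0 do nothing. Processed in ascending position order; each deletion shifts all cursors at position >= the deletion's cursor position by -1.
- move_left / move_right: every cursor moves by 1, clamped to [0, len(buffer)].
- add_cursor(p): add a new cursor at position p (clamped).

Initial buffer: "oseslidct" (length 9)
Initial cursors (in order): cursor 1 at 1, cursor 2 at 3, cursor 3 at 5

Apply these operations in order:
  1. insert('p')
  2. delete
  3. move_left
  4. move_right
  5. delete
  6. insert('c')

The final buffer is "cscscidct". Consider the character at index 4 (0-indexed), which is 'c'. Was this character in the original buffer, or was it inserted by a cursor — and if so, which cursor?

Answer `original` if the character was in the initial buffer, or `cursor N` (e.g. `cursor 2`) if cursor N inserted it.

After op 1 (insert('p')): buffer="opsepslpidct" (len 12), cursors c1@2 c2@5 c3@8, authorship .1..2..3....
After op 2 (delete): buffer="oseslidct" (len 9), cursors c1@1 c2@3 c3@5, authorship .........
After op 3 (move_left): buffer="oseslidct" (len 9), cursors c1@0 c2@2 c3@4, authorship .........
After op 4 (move_right): buffer="oseslidct" (len 9), cursors c1@1 c2@3 c3@5, authorship .........
After op 5 (delete): buffer="ssidct" (len 6), cursors c1@0 c2@1 c3@2, authorship ......
After op 6 (insert('c')): buffer="cscscidct" (len 9), cursors c1@1 c2@3 c3@5, authorship 1.2.3....
Authorship (.=original, N=cursor N): 1 . 2 . 3 . . . .
Index 4: author = 3

Answer: cursor 3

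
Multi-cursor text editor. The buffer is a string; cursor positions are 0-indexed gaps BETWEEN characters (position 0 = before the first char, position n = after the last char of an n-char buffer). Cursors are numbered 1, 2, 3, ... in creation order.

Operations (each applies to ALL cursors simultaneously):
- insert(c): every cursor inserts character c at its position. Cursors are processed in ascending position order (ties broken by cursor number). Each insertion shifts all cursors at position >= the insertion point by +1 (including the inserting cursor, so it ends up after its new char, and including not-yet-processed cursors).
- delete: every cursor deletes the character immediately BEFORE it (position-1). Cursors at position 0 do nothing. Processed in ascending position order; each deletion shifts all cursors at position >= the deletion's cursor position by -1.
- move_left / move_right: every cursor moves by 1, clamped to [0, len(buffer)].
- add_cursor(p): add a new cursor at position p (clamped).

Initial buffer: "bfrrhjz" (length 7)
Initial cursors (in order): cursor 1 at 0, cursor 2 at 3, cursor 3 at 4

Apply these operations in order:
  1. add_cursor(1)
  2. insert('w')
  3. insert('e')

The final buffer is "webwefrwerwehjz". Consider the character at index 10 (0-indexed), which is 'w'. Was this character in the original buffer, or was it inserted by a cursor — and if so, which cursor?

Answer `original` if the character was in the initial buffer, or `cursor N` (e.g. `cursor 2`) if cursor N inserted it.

Answer: cursor 3

Derivation:
After op 1 (add_cursor(1)): buffer="bfrrhjz" (len 7), cursors c1@0 c4@1 c2@3 c3@4, authorship .......
After op 2 (insert('w')): buffer="wbwfrwrwhjz" (len 11), cursors c1@1 c4@3 c2@6 c3@8, authorship 1.4..2.3...
After op 3 (insert('e')): buffer="webwefrwerwehjz" (len 15), cursors c1@2 c4@5 c2@9 c3@12, authorship 11.44..22.33...
Authorship (.=original, N=cursor N): 1 1 . 4 4 . . 2 2 . 3 3 . . .
Index 10: author = 3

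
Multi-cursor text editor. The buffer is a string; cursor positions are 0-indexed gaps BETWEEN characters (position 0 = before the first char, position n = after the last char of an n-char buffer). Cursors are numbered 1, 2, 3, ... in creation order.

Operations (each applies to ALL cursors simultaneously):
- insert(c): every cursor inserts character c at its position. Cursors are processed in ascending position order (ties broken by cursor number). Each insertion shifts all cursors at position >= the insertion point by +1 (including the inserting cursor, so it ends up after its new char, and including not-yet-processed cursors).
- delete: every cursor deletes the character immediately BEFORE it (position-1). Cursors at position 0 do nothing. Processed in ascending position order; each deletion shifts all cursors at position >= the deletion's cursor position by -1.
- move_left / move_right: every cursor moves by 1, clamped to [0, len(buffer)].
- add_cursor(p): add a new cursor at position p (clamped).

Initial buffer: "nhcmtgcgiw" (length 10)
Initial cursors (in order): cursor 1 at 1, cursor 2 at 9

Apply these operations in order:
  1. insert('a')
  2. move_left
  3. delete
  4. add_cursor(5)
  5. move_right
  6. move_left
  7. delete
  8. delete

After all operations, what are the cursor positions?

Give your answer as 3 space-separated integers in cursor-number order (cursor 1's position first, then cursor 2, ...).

Answer: 0 4 3

Derivation:
After op 1 (insert('a')): buffer="nahcmtgcgiaw" (len 12), cursors c1@2 c2@11, authorship .1........2.
After op 2 (move_left): buffer="nahcmtgcgiaw" (len 12), cursors c1@1 c2@10, authorship .1........2.
After op 3 (delete): buffer="ahcmtgcgaw" (len 10), cursors c1@0 c2@8, authorship 1.......2.
After op 4 (add_cursor(5)): buffer="ahcmtgcgaw" (len 10), cursors c1@0 c3@5 c2@8, authorship 1.......2.
After op 5 (move_right): buffer="ahcmtgcgaw" (len 10), cursors c1@1 c3@6 c2@9, authorship 1.......2.
After op 6 (move_left): buffer="ahcmtgcgaw" (len 10), cursors c1@0 c3@5 c2@8, authorship 1.......2.
After op 7 (delete): buffer="ahcmgcaw" (len 8), cursors c1@0 c3@4 c2@6, authorship 1.....2.
After op 8 (delete): buffer="ahcgaw" (len 6), cursors c1@0 c3@3 c2@4, authorship 1...2.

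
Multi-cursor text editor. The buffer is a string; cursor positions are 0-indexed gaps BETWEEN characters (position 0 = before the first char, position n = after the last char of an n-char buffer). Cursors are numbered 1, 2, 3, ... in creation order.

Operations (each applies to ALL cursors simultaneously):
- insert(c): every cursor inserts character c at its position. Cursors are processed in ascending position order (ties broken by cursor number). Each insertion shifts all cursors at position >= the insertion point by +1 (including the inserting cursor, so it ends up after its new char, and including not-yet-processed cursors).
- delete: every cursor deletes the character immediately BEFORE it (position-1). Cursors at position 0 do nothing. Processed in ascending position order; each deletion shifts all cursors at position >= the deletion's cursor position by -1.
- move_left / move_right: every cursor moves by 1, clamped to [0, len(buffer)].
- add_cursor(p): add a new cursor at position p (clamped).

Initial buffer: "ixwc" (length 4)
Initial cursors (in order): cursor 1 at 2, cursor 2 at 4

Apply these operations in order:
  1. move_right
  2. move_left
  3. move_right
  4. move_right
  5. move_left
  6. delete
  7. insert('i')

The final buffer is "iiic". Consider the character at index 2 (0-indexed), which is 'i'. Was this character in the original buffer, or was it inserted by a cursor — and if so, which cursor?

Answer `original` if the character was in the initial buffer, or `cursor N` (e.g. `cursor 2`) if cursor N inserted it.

Answer: cursor 2

Derivation:
After op 1 (move_right): buffer="ixwc" (len 4), cursors c1@3 c2@4, authorship ....
After op 2 (move_left): buffer="ixwc" (len 4), cursors c1@2 c2@3, authorship ....
After op 3 (move_right): buffer="ixwc" (len 4), cursors c1@3 c2@4, authorship ....
After op 4 (move_right): buffer="ixwc" (len 4), cursors c1@4 c2@4, authorship ....
After op 5 (move_left): buffer="ixwc" (len 4), cursors c1@3 c2@3, authorship ....
After op 6 (delete): buffer="ic" (len 2), cursors c1@1 c2@1, authorship ..
After op 7 (insert('i')): buffer="iiic" (len 4), cursors c1@3 c2@3, authorship .12.
Authorship (.=original, N=cursor N): . 1 2 .
Index 2: author = 2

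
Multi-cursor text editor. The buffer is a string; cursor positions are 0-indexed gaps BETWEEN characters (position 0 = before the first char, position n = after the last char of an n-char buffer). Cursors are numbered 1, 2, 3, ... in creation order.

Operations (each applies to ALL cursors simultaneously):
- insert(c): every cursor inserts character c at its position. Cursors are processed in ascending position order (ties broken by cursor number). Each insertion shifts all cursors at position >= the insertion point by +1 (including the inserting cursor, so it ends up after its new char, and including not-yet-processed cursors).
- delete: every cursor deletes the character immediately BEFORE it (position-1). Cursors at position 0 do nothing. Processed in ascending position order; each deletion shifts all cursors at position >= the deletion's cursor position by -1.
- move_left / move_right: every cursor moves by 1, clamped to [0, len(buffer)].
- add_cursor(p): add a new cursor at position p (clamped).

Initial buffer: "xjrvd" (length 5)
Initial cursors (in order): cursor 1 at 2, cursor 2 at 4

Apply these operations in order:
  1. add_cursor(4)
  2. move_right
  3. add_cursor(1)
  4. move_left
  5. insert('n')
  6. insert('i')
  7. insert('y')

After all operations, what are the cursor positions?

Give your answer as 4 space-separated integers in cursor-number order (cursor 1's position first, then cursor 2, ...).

Answer: 8 16 16 3

Derivation:
After op 1 (add_cursor(4)): buffer="xjrvd" (len 5), cursors c1@2 c2@4 c3@4, authorship .....
After op 2 (move_right): buffer="xjrvd" (len 5), cursors c1@3 c2@5 c3@5, authorship .....
After op 3 (add_cursor(1)): buffer="xjrvd" (len 5), cursors c4@1 c1@3 c2@5 c3@5, authorship .....
After op 4 (move_left): buffer="xjrvd" (len 5), cursors c4@0 c1@2 c2@4 c3@4, authorship .....
After op 5 (insert('n')): buffer="nxjnrvnnd" (len 9), cursors c4@1 c1@4 c2@8 c3@8, authorship 4..1..23.
After op 6 (insert('i')): buffer="nixjnirvnniid" (len 13), cursors c4@2 c1@6 c2@12 c3@12, authorship 44..11..2323.
After op 7 (insert('y')): buffer="niyxjniyrvnniiyyd" (len 17), cursors c4@3 c1@8 c2@16 c3@16, authorship 444..111..232323.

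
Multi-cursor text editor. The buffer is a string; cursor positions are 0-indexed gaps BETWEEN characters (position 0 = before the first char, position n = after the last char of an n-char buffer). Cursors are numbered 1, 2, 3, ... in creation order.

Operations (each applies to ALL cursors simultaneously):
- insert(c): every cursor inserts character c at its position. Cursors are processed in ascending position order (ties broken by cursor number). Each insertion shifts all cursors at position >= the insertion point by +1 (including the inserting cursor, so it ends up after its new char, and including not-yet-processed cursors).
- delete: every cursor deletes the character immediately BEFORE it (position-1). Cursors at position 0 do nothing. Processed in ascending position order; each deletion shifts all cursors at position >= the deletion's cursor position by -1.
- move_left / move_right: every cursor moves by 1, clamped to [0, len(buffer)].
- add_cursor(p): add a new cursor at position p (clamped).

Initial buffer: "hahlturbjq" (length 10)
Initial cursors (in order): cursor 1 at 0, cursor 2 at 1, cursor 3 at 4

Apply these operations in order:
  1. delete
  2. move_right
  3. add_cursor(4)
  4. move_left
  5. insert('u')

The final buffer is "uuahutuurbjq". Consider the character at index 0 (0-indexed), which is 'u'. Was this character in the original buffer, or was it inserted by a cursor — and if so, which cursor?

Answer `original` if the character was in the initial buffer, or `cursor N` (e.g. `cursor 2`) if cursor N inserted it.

After op 1 (delete): buffer="ahturbjq" (len 8), cursors c1@0 c2@0 c3@2, authorship ........
After op 2 (move_right): buffer="ahturbjq" (len 8), cursors c1@1 c2@1 c3@3, authorship ........
After op 3 (add_cursor(4)): buffer="ahturbjq" (len 8), cursors c1@1 c2@1 c3@3 c4@4, authorship ........
After op 4 (move_left): buffer="ahturbjq" (len 8), cursors c1@0 c2@0 c3@2 c4@3, authorship ........
After op 5 (insert('u')): buffer="uuahutuurbjq" (len 12), cursors c1@2 c2@2 c3@5 c4@7, authorship 12..3.4.....
Authorship (.=original, N=cursor N): 1 2 . . 3 . 4 . . . . .
Index 0: author = 1

Answer: cursor 1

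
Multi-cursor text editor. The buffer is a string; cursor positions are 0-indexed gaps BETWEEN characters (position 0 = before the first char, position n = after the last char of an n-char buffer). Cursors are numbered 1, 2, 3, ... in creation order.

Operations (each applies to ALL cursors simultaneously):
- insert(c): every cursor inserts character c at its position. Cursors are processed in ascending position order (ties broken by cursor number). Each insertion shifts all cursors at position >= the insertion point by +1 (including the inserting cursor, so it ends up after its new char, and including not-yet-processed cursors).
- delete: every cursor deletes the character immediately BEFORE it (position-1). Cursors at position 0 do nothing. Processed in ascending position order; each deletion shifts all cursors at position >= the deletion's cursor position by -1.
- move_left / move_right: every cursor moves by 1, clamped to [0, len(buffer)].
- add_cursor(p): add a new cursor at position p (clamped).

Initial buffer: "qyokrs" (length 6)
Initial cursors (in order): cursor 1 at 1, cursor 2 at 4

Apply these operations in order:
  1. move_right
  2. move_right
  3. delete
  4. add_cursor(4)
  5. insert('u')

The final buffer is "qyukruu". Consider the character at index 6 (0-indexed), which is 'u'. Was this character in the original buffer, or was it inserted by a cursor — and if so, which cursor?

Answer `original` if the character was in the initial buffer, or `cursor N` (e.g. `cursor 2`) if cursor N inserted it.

After op 1 (move_right): buffer="qyokrs" (len 6), cursors c1@2 c2@5, authorship ......
After op 2 (move_right): buffer="qyokrs" (len 6), cursors c1@3 c2@6, authorship ......
After op 3 (delete): buffer="qykr" (len 4), cursors c1@2 c2@4, authorship ....
After op 4 (add_cursor(4)): buffer="qykr" (len 4), cursors c1@2 c2@4 c3@4, authorship ....
After op 5 (insert('u')): buffer="qyukruu" (len 7), cursors c1@3 c2@7 c3@7, authorship ..1..23
Authorship (.=original, N=cursor N): . . 1 . . 2 3
Index 6: author = 3

Answer: cursor 3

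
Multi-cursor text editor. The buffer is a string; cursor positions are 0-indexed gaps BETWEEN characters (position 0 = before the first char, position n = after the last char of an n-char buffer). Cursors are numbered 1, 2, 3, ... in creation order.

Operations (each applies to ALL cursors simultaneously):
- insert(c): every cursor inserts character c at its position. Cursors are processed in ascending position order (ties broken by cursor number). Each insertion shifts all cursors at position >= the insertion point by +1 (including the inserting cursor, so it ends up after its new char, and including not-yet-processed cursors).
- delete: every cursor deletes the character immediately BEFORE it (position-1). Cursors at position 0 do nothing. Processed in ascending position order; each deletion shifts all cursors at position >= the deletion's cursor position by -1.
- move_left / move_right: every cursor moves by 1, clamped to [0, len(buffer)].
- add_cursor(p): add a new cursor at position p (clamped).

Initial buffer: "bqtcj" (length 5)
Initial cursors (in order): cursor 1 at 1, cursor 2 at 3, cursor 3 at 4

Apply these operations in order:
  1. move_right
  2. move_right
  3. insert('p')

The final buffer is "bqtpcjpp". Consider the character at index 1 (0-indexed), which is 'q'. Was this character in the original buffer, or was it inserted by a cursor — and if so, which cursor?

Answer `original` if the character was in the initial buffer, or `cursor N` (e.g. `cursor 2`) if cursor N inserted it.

Answer: original

Derivation:
After op 1 (move_right): buffer="bqtcj" (len 5), cursors c1@2 c2@4 c3@5, authorship .....
After op 2 (move_right): buffer="bqtcj" (len 5), cursors c1@3 c2@5 c3@5, authorship .....
After op 3 (insert('p')): buffer="bqtpcjpp" (len 8), cursors c1@4 c2@8 c3@8, authorship ...1..23
Authorship (.=original, N=cursor N): . . . 1 . . 2 3
Index 1: author = original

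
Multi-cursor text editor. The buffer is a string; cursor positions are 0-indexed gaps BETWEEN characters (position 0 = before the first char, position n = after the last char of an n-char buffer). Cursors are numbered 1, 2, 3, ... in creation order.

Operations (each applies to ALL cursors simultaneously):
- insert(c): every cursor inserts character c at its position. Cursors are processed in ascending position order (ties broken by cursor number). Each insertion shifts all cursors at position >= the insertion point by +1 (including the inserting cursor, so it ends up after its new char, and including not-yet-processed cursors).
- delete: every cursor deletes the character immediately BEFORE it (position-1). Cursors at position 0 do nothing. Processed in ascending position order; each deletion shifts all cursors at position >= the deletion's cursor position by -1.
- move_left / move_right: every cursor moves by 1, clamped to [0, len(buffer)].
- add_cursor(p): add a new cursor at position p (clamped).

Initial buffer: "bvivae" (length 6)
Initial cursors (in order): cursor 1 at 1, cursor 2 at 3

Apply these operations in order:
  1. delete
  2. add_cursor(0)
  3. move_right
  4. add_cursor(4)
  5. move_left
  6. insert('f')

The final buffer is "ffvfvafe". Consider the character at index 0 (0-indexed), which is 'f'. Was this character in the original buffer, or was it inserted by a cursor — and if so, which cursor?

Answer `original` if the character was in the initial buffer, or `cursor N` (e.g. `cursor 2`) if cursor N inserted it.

Answer: cursor 1

Derivation:
After op 1 (delete): buffer="vvae" (len 4), cursors c1@0 c2@1, authorship ....
After op 2 (add_cursor(0)): buffer="vvae" (len 4), cursors c1@0 c3@0 c2@1, authorship ....
After op 3 (move_right): buffer="vvae" (len 4), cursors c1@1 c3@1 c2@2, authorship ....
After op 4 (add_cursor(4)): buffer="vvae" (len 4), cursors c1@1 c3@1 c2@2 c4@4, authorship ....
After op 5 (move_left): buffer="vvae" (len 4), cursors c1@0 c3@0 c2@1 c4@3, authorship ....
After op 6 (insert('f')): buffer="ffvfvafe" (len 8), cursors c1@2 c3@2 c2@4 c4@7, authorship 13.2..4.
Authorship (.=original, N=cursor N): 1 3 . 2 . . 4 .
Index 0: author = 1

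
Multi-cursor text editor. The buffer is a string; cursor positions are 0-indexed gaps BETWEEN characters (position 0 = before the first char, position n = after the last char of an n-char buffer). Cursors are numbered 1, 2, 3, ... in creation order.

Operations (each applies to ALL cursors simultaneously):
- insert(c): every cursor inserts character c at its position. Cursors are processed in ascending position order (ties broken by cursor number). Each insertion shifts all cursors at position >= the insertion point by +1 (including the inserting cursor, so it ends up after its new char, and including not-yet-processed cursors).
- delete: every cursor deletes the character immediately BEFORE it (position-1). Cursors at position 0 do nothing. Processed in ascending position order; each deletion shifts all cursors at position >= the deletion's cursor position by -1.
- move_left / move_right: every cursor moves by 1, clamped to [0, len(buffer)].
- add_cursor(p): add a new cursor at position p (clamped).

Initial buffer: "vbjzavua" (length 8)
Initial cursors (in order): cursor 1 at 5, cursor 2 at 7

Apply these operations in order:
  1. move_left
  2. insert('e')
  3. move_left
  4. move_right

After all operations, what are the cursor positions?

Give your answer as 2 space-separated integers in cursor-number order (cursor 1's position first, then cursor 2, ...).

Answer: 5 8

Derivation:
After op 1 (move_left): buffer="vbjzavua" (len 8), cursors c1@4 c2@6, authorship ........
After op 2 (insert('e')): buffer="vbjzeaveua" (len 10), cursors c1@5 c2@8, authorship ....1..2..
After op 3 (move_left): buffer="vbjzeaveua" (len 10), cursors c1@4 c2@7, authorship ....1..2..
After op 4 (move_right): buffer="vbjzeaveua" (len 10), cursors c1@5 c2@8, authorship ....1..2..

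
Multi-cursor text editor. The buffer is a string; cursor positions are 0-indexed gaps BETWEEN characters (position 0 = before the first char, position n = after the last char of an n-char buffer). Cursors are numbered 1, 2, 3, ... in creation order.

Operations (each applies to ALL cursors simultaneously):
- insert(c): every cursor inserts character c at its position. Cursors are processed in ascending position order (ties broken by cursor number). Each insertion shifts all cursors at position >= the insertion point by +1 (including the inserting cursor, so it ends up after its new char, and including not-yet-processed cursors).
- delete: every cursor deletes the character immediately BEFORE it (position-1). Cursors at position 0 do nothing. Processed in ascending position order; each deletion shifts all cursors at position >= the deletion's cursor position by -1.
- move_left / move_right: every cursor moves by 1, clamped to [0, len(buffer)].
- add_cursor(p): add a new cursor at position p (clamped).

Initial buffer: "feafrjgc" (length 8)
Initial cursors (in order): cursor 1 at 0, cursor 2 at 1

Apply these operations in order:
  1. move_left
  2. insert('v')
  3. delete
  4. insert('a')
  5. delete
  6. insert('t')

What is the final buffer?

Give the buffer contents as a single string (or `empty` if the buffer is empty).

After op 1 (move_left): buffer="feafrjgc" (len 8), cursors c1@0 c2@0, authorship ........
After op 2 (insert('v')): buffer="vvfeafrjgc" (len 10), cursors c1@2 c2@2, authorship 12........
After op 3 (delete): buffer="feafrjgc" (len 8), cursors c1@0 c2@0, authorship ........
After op 4 (insert('a')): buffer="aafeafrjgc" (len 10), cursors c1@2 c2@2, authorship 12........
After op 5 (delete): buffer="feafrjgc" (len 8), cursors c1@0 c2@0, authorship ........
After op 6 (insert('t')): buffer="ttfeafrjgc" (len 10), cursors c1@2 c2@2, authorship 12........

Answer: ttfeafrjgc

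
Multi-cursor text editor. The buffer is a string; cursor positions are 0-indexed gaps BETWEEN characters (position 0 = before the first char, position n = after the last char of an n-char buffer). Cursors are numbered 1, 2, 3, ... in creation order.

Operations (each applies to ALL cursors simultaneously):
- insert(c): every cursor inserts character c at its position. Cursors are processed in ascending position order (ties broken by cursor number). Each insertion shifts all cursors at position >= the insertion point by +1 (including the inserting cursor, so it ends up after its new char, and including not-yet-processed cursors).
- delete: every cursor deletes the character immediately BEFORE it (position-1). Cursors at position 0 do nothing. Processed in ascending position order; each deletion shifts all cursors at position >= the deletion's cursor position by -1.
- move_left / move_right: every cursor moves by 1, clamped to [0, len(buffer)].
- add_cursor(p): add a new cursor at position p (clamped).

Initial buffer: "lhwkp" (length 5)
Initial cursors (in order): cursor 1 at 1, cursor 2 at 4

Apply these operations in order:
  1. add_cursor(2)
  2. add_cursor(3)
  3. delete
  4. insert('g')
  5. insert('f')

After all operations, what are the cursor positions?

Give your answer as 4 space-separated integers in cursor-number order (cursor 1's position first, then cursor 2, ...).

Answer: 8 8 8 8

Derivation:
After op 1 (add_cursor(2)): buffer="lhwkp" (len 5), cursors c1@1 c3@2 c2@4, authorship .....
After op 2 (add_cursor(3)): buffer="lhwkp" (len 5), cursors c1@1 c3@2 c4@3 c2@4, authorship .....
After op 3 (delete): buffer="p" (len 1), cursors c1@0 c2@0 c3@0 c4@0, authorship .
After op 4 (insert('g')): buffer="ggggp" (len 5), cursors c1@4 c2@4 c3@4 c4@4, authorship 1234.
After op 5 (insert('f')): buffer="ggggffffp" (len 9), cursors c1@8 c2@8 c3@8 c4@8, authorship 12341234.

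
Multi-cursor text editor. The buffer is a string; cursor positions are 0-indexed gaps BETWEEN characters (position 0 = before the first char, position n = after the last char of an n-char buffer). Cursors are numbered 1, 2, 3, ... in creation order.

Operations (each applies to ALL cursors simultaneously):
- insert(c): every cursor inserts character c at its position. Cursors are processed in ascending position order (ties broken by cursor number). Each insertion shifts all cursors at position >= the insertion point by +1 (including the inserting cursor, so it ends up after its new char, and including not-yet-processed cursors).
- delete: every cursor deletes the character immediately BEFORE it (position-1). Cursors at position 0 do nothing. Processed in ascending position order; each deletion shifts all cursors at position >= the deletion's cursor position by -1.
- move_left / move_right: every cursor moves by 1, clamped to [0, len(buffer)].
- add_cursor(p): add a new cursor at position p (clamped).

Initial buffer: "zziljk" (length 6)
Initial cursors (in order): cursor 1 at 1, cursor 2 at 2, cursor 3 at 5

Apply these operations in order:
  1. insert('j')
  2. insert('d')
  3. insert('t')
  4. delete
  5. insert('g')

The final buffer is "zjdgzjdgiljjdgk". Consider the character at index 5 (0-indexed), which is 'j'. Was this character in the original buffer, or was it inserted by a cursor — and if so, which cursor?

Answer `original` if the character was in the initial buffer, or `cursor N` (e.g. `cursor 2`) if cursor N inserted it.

Answer: cursor 2

Derivation:
After op 1 (insert('j')): buffer="zjzjiljjk" (len 9), cursors c1@2 c2@4 c3@8, authorship .1.2...3.
After op 2 (insert('d')): buffer="zjdzjdiljjdk" (len 12), cursors c1@3 c2@6 c3@11, authorship .11.22...33.
After op 3 (insert('t')): buffer="zjdtzjdtiljjdtk" (len 15), cursors c1@4 c2@8 c3@14, authorship .111.222...333.
After op 4 (delete): buffer="zjdzjdiljjdk" (len 12), cursors c1@3 c2@6 c3@11, authorship .11.22...33.
After op 5 (insert('g')): buffer="zjdgzjdgiljjdgk" (len 15), cursors c1@4 c2@8 c3@14, authorship .111.222...333.
Authorship (.=original, N=cursor N): . 1 1 1 . 2 2 2 . . . 3 3 3 .
Index 5: author = 2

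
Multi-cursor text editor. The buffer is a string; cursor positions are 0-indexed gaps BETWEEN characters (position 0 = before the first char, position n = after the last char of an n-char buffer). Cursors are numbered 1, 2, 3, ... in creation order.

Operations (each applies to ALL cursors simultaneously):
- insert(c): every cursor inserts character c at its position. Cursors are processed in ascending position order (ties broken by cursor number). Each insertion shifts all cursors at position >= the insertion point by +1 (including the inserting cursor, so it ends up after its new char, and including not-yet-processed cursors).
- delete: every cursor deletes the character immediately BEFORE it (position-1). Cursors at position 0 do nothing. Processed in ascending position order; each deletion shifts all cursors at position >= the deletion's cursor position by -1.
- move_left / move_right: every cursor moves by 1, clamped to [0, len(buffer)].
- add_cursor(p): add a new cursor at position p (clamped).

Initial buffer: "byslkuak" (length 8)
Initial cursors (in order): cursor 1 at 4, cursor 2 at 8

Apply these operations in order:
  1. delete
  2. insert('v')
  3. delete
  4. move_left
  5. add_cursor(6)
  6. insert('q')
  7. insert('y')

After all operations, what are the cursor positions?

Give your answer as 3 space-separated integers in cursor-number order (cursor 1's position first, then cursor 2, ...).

After op 1 (delete): buffer="byskua" (len 6), cursors c1@3 c2@6, authorship ......
After op 2 (insert('v')): buffer="bysvkuav" (len 8), cursors c1@4 c2@8, authorship ...1...2
After op 3 (delete): buffer="byskua" (len 6), cursors c1@3 c2@6, authorship ......
After op 4 (move_left): buffer="byskua" (len 6), cursors c1@2 c2@5, authorship ......
After op 5 (add_cursor(6)): buffer="byskua" (len 6), cursors c1@2 c2@5 c3@6, authorship ......
After op 6 (insert('q')): buffer="byqskuqaq" (len 9), cursors c1@3 c2@7 c3@9, authorship ..1...2.3
After op 7 (insert('y')): buffer="byqyskuqyaqy" (len 12), cursors c1@4 c2@9 c3@12, authorship ..11...22.33

Answer: 4 9 12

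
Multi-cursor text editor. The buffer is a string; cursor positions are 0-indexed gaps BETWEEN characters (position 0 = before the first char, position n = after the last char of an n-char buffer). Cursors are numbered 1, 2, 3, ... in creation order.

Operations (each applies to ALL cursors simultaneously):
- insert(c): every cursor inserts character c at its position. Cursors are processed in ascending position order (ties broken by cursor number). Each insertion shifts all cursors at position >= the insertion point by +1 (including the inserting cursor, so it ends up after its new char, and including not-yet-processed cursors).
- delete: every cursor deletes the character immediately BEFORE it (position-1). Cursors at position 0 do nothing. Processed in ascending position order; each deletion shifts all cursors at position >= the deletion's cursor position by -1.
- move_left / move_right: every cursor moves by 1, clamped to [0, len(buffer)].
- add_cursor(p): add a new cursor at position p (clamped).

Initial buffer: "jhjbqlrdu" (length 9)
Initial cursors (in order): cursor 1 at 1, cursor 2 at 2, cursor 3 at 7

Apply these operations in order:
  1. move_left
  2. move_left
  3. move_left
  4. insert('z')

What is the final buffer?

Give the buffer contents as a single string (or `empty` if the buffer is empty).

After op 1 (move_left): buffer="jhjbqlrdu" (len 9), cursors c1@0 c2@1 c3@6, authorship .........
After op 2 (move_left): buffer="jhjbqlrdu" (len 9), cursors c1@0 c2@0 c3@5, authorship .........
After op 3 (move_left): buffer="jhjbqlrdu" (len 9), cursors c1@0 c2@0 c3@4, authorship .........
After op 4 (insert('z')): buffer="zzjhjbzqlrdu" (len 12), cursors c1@2 c2@2 c3@7, authorship 12....3.....

Answer: zzjhjbzqlrdu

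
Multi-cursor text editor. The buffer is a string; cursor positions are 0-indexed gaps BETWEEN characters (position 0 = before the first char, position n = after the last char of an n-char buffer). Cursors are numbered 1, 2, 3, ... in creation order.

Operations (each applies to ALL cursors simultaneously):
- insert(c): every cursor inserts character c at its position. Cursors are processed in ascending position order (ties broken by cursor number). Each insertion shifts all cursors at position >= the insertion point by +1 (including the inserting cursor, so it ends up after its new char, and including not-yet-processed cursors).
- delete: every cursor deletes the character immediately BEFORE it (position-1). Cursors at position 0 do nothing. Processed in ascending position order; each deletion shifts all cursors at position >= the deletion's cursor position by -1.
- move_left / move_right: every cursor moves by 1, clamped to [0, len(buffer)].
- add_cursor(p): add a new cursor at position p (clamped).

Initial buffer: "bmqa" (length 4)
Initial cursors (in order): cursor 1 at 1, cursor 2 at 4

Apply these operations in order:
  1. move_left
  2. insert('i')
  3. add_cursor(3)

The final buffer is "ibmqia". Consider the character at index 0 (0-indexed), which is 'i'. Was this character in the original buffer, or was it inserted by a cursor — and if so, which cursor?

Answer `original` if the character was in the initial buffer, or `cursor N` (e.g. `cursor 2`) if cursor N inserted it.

After op 1 (move_left): buffer="bmqa" (len 4), cursors c1@0 c2@3, authorship ....
After op 2 (insert('i')): buffer="ibmqia" (len 6), cursors c1@1 c2@5, authorship 1...2.
After op 3 (add_cursor(3)): buffer="ibmqia" (len 6), cursors c1@1 c3@3 c2@5, authorship 1...2.
Authorship (.=original, N=cursor N): 1 . . . 2 .
Index 0: author = 1

Answer: cursor 1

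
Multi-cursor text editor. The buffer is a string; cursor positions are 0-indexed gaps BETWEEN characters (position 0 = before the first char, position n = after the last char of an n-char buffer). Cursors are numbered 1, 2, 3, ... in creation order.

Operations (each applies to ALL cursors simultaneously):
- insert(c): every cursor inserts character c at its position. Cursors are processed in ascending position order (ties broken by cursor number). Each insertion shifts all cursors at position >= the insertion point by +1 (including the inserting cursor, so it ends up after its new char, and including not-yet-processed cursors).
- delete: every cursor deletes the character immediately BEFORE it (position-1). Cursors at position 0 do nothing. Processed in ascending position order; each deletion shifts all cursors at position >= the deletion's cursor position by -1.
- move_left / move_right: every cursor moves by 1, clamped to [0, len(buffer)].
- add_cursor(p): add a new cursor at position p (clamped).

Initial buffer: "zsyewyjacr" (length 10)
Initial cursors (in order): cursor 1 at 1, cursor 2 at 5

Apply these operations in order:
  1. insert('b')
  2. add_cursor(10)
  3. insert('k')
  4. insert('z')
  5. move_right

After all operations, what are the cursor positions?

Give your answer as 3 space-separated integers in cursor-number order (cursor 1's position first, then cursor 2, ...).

After op 1 (insert('b')): buffer="zbsyewbyjacr" (len 12), cursors c1@2 c2@7, authorship .1....2.....
After op 2 (add_cursor(10)): buffer="zbsyewbyjacr" (len 12), cursors c1@2 c2@7 c3@10, authorship .1....2.....
After op 3 (insert('k')): buffer="zbksyewbkyjakcr" (len 15), cursors c1@3 c2@9 c3@13, authorship .11....22...3..
After op 4 (insert('z')): buffer="zbkzsyewbkzyjakzcr" (len 18), cursors c1@4 c2@11 c3@16, authorship .111....222...33..
After op 5 (move_right): buffer="zbkzsyewbkzyjakzcr" (len 18), cursors c1@5 c2@12 c3@17, authorship .111....222...33..

Answer: 5 12 17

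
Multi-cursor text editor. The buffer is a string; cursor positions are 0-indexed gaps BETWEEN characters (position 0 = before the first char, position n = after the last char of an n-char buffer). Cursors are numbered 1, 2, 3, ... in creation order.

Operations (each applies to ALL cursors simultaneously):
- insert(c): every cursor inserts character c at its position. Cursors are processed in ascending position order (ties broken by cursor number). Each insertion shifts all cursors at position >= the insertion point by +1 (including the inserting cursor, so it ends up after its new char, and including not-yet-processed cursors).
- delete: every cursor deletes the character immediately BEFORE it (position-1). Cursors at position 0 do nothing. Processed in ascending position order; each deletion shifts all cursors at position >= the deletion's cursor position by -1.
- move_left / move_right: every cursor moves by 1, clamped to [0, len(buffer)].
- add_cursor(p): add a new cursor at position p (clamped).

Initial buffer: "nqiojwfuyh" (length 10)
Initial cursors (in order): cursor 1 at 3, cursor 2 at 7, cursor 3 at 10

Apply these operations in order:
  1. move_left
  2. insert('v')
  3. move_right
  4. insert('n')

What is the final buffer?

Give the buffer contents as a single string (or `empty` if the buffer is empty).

Answer: nqvinojwvfnuyvhn

Derivation:
After op 1 (move_left): buffer="nqiojwfuyh" (len 10), cursors c1@2 c2@6 c3@9, authorship ..........
After op 2 (insert('v')): buffer="nqviojwvfuyvh" (len 13), cursors c1@3 c2@8 c3@12, authorship ..1....2...3.
After op 3 (move_right): buffer="nqviojwvfuyvh" (len 13), cursors c1@4 c2@9 c3@13, authorship ..1....2...3.
After op 4 (insert('n')): buffer="nqvinojwvfnuyvhn" (len 16), cursors c1@5 c2@11 c3@16, authorship ..1.1...2.2..3.3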